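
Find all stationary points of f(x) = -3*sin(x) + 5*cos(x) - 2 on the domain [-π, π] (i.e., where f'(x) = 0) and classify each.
f'(x) = -5*sin(x) - 3*cos(x)

Solve f'(x) = 0 on [-π, π]:
  f'(x) = 0 ⇔ -3*cos(x) = 5*sin(x) ⇔ tan(x) = -3/5, i.e. x = arctan(-3/5) + nπ; keep the solutions lying in [-π, π].
  ⇒ x = -atan(3/5) ≈ -0.5404, pi - atan(3/5) ≈ 2.6012

f''(x) = 3*sin(x) - 5*cos(x)
Second-derivative test at each critical point:
  f''(-0.5404) = -5.8310 < 0 → local maximum
  f''(2.6012) = 5.8310 > 0 → local minimum

Critical points: x = -atan(3/5) ≈ -0.5404 (local maximum); x = pi - atan(3/5) ≈ 2.6012 (local minimum)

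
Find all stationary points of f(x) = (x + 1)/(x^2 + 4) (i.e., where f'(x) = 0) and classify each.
f'(x) = (x^2 - 2*x*(x + 1) + 4)/(x^2 + 4)^2

Solve f'(x) = 0:
  f'(x) = -(x^2 + 2*x - 4)/(x^2 + 4)^2; the denominator is positive wherever f is defined, so f'(x) = 0 ⇔ -x^2 - 2*x + 4 = 0.
  x^2 + 2*x - 4 = 0 has no rational roots; quadratic formula: x = (-2 ± √20)/2.
  ⇒ x = -sqrt(5) - 1 ≈ -3.2361, -1 + sqrt(5) ≈ 1.2361

f''(x) = 2*(4*x^2*(x + 1) - (3*x + 1)*(x^2 + 4))/(x^2 + 4)^3
Second-derivative test at each critical point:
  f''(-3.2361) = 0.0214 > 0 → local minimum
  f''(1.2361) = -0.1464 < 0 → local maximum

Critical points: x = -sqrt(5) - 1 ≈ -3.2361 (local minimum); x = -1 + sqrt(5) ≈ 1.2361 (local maximum)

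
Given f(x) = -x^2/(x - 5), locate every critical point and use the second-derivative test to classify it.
f'(x) = x*(10 - x)/(x - 5)^2

Solve f'(x) = 0:
  f'(x) = -x*(x - 10)/(x - 5)^2; the denominator is positive wherever f is defined, so f'(x) = 0 ⇔ -x^2 + 10*x = 0.
  Factor: -x^2 + 10*x = -x*(x - 10) = 0.
  ⇒ x = 0, 10

f''(x) = -50/(x^3 - 15*x^2 + 75*x - 125)
Second-derivative test at each critical point:
  f''(0) = 2/5 > 0 → local minimum
  f''(10) = -2/5 < 0 → local maximum

Critical points: x = 0 (local minimum); x = 10 (local maximum)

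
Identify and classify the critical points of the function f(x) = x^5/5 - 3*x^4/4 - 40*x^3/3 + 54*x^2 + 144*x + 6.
f'(x) = x^4 - 3*x^3 - 40*x^2 + 108*x + 144

Solve f'(x) = 0:
  Factor: x^4 - 3*x^3 - 40*x^2 + 108*x + 144 = (x - 6)*(x - 4)*(x + 1)*(x + 6) = 0.
  ⇒ x = -6, -1, 4, 6

f''(x) = 4*x^3 - 9*x^2 - 80*x + 108
Second-derivative test at each critical point:
  f''(-6) = -600 < 0 → local maximum
  f''(-1) = 175 > 0 → local minimum
  f''(4) = -100 < 0 → local maximum
  f''(6) = 168 > 0 → local minimum

Critical points: x = -6 (local maximum); x = -1 (local minimum); x = 4 (local maximum); x = 6 (local minimum)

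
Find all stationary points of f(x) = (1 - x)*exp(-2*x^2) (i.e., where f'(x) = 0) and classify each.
f'(x) = (4*x*(x - 1) - 1)*exp(-2*x^2)

Solve f'(x) = 0:
  f'(x) = (4*x^2 - 4*x - 1)·exp(-2*x^2) and exp(-2*x^2) > 0 for every x, so f'(x) = 0 ⇔ 4*x^2 - 4*x - 1 = 0.
  4*x^2 - 4*x - 1 = 0 has no rational roots; quadratic formula: x = (4 ± √32)/8.
  ⇒ x = 1/2 - sqrt(2)/2 ≈ -0.2071, 1/2 + sqrt(2)/2 ≈ 1.2071

f''(x) = 4*(4*x^2*(1 - x) + 3*x - 1)*exp(-2*x^2)
Second-derivative test at each critical point:
  f''(-0.2071) = -5.1918 < 0 → local maximum
  f''(1.2071) = 0.3069 > 0 → local minimum

Critical points: x = 1/2 - sqrt(2)/2 ≈ -0.2071 (local maximum); x = 1/2 + sqrt(2)/2 ≈ 1.2071 (local minimum)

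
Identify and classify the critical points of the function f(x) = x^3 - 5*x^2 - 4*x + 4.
f'(x) = 3*x^2 - 10*x - 4

Solve f'(x) = 0:
  3*x^2 - 10*x - 4 = 0 has no rational roots; quadratic formula: x = (10 ± √148)/6.
  ⇒ x = 5/3 - sqrt(37)/3 ≈ -0.3609, 5/3 + sqrt(37)/3 ≈ 3.6943

f''(x) = 6*x - 10
Second-derivative test at each critical point:
  f''(-0.3609) = -12.1655 < 0 → local maximum
  f''(3.6943) = 12.1655 > 0 → local minimum

Critical points: x = 5/3 - sqrt(37)/3 ≈ -0.3609 (local maximum); x = 5/3 + sqrt(37)/3 ≈ 3.6943 (local minimum)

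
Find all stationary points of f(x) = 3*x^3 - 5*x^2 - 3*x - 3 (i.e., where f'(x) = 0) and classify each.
f'(x) = 9*x^2 - 10*x - 3

Solve f'(x) = 0:
  9*x^2 - 10*x - 3 = 0 has no rational roots; quadratic formula: x = (10 ± √208)/18.
  ⇒ x = 5/9 - 2*sqrt(13)/9 ≈ -0.2457, 5/9 + 2*sqrt(13)/9 ≈ 1.3568

f''(x) = 18*x - 10
Second-derivative test at each critical point:
  f''(-0.2457) = -14.4222 < 0 → local maximum
  f''(1.3568) = 14.4222 > 0 → local minimum

Critical points: x = 5/9 - 2*sqrt(13)/9 ≈ -0.2457 (local maximum); x = 5/9 + 2*sqrt(13)/9 ≈ 1.3568 (local minimum)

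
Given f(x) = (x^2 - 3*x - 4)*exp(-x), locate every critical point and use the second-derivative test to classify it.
f'(x) = (-x^2 + 5*x + 1)*exp(-x)

Solve f'(x) = 0:
  f'(x) = (-x^2 + 5*x + 1)·exp(-x) and exp(-x) > 0 for every x, so f'(x) = 0 ⇔ -x^2 + 5*x + 1 = 0.
  x^2 - 5*x - 1 = 0 has no rational roots; quadratic formula: x = (5 ± √29)/2.
  ⇒ x = 5/2 - sqrt(29)/2 ≈ -0.1926, 5/2 + sqrt(29)/2 ≈ 5.1926

f''(x) = (x^2 - 7*x + 4)*exp(-x)
Second-derivative test at each critical point:
  f''(-0.1926) = 6.5288 > 0 → local minimum
  f''(5.1926) = -0.0299 < 0 → local maximum

Critical points: x = 5/2 - sqrt(29)/2 ≈ -0.1926 (local minimum); x = 5/2 + sqrt(29)/2 ≈ 5.1926 (local maximum)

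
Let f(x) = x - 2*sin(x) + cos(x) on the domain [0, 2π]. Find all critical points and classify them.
f'(x) = -sin(x) - 2*cos(x) + 1

Solve f'(x) = 0 on [0, 2π]:
  f'(x) = 0 ⇔ -sin(x) - 2*cos(x) = -1. Write the left side as R·cos(x + φ) with R = √((-2)² + 1²) = sqrt(5), cos φ = -2*sqrt(5)/5, sin φ = sqrt(5)/5; then cos(x + φ) = -sqrt(5)/5. Solve for x and keep the solutions lying in [0, 2π].
  ⇒ x = pi/2 ≈ 1.5708, -atan(3/4) + 2*pi ≈ 5.6397

f''(x) = 2*sin(x) - cos(x)
Second-derivative test at each critical point:
  f''(1.5708) = 2 > 0 → local minimum
  f''(5.6397) = -2 < 0 → local maximum

Critical points: x = pi/2 ≈ 1.5708 (local minimum); x = -atan(3/4) + 2*pi ≈ 5.6397 (local maximum)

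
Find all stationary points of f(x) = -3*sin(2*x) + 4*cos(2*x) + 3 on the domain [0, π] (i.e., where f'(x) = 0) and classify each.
f'(x) = -8*sin(2*x) - 6*cos(2*x)

Solve f'(x) = 0 on [0, π]:
  f'(x) = 0 ⇔ -3*cos(2*x) = 4*sin(2*x) ⇔ tan(2*x) = -3/4, i.e. 2*x = arctan(-3/4) + nπ; keep the solutions lying in [0, π].
  ⇒ x = -atan(3/4)/2 + pi/2 ≈ 1.2490, pi - atan(3/4)/2 ≈ 2.8198

f''(x) = 12*sin(2*x) - 16*cos(2*x)
Second-derivative test at each critical point:
  f''(1.2490) = 20 > 0 → local minimum
  f''(2.8198) = -20 < 0 → local maximum

Critical points: x = -atan(3/4)/2 + pi/2 ≈ 1.2490 (local minimum); x = pi - atan(3/4)/2 ≈ 2.8198 (local maximum)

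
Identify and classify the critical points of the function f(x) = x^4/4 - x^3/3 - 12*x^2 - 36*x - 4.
f'(x) = x^3 - x^2 - 24*x - 36

Solve f'(x) = 0:
  Factor: x^3 - x^2 - 24*x - 36 = (x - 6)*(x + 2)*(x + 3) = 0.
  ⇒ x = -3, -2, 6

f''(x) = 3*x^2 - 2*x - 24
Second-derivative test at each critical point:
  f''(-3) = 9 > 0 → local minimum
  f''(-2) = -8 < 0 → local maximum
  f''(6) = 72 > 0 → local minimum

Critical points: x = -3 (local minimum); x = -2 (local maximum); x = 6 (local minimum)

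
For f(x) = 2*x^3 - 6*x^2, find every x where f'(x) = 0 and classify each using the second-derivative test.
f'(x) = 6*x*(x - 2)

Solve f'(x) = 0:
  Factor: 6*x^2 - 12*x = 6*x*(x - 2) = 0.
  ⇒ x = 0, 2

f''(x) = 12*x - 12
Second-derivative test at each critical point:
  f''(0) = -12 < 0 → local maximum
  f''(2) = 12 > 0 → local minimum

Critical points: x = 0 (local maximum); x = 2 (local minimum)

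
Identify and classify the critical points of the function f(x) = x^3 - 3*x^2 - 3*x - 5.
f'(x) = 3*x^2 - 6*x - 3

Solve f'(x) = 0:
  Factor: 3*x^2 - 6*x - 3 = 3*(x^2 - 2*x - 1); x^2 - 2*x - 1 = 0 has no rational roots; quadratic formula: x = (2 ± √8)/2.
  ⇒ x = 1 - sqrt(2) ≈ -0.4142, 1 + sqrt(2) ≈ 2.4142

f''(x) = 6*x - 6
Second-derivative test at each critical point:
  f''(-0.4142) = -8.4853 < 0 → local maximum
  f''(2.4142) = 8.4853 > 0 → local minimum

Critical points: x = 1 - sqrt(2) ≈ -0.4142 (local maximum); x = 1 + sqrt(2) ≈ 2.4142 (local minimum)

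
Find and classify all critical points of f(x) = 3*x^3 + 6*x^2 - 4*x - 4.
f'(x) = 9*x^2 + 12*x - 4

Solve f'(x) = 0:
  9*x^2 + 12*x - 4 = 0 has no rational roots; quadratic formula: x = (-12 ± √288)/18.
  ⇒ x = -2*sqrt(2)/3 - 2/3 ≈ -1.6095, -2/3 + 2*sqrt(2)/3 ≈ 0.2761

f''(x) = 18*x + 12
Second-derivative test at each critical point:
  f''(-1.6095) = -16.9706 < 0 → local maximum
  f''(0.2761) = 16.9706 > 0 → local minimum

Critical points: x = -2*sqrt(2)/3 - 2/3 ≈ -1.6095 (local maximum); x = -2/3 + 2*sqrt(2)/3 ≈ 0.2761 (local minimum)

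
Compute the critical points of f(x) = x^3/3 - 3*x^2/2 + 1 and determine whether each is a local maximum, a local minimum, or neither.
f'(x) = x*(x - 3)

Solve f'(x) = 0:
  Factor: x^2 - 3*x = x*(x - 3) = 0.
  ⇒ x = 0, 3

f''(x) = 2*x - 3
Second-derivative test at each critical point:
  f''(0) = -3 < 0 → local maximum
  f''(3) = 3 > 0 → local minimum

Critical points: x = 0 (local maximum); x = 3 (local minimum)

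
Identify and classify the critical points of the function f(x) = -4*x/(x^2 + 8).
f'(x) = 4*(x^2 - 8)/(x^2 + 8)^2

Solve f'(x) = 0:
  f'(x) = 4*(x^2 - 8)/(x^2 + 8)^2; the denominator is positive wherever f is defined, so f'(x) = 0 ⇔ 4*x^2 - 32 = 0.
  Factor: 4*x^2 - 32 = 4*(x^2 - 8); x^2 - 8 = 0 has no rational roots; quadratic formula: x = (0 ± √32)/2.
  ⇒ x = -2*sqrt(2) ≈ -2.8284, 2*sqrt(2) ≈ 2.8284

f''(x) = 8*x*(24 - x^2)/(x^2 + 8)^3
Second-derivative test at each critical point:
  f''(-2.8284) = -0.0884 < 0 → local maximum
  f''(2.8284) = 0.0884 > 0 → local minimum

Critical points: x = -2*sqrt(2) ≈ -2.8284 (local maximum); x = 2*sqrt(2) ≈ 2.8284 (local minimum)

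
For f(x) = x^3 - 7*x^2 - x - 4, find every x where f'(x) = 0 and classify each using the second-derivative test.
f'(x) = 3*x^2 - 14*x - 1

Solve f'(x) = 0:
  3*x^2 - 14*x - 1 = 0 has no rational roots; quadratic formula: x = (14 ± √208)/6.
  ⇒ x = 7/3 - 2*sqrt(13)/3 ≈ -0.0704, 7/3 + 2*sqrt(13)/3 ≈ 4.7370

f''(x) = 6*x - 14
Second-derivative test at each critical point:
  f''(-0.0704) = -14.4222 < 0 → local maximum
  f''(4.7370) = 14.4222 > 0 → local minimum

Critical points: x = 7/3 - 2*sqrt(13)/3 ≈ -0.0704 (local maximum); x = 7/3 + 2*sqrt(13)/3 ≈ 4.7370 (local minimum)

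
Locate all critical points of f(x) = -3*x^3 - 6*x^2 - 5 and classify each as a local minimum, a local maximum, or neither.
f'(x) = 3*x*(-3*x - 4)

Solve f'(x) = 0:
  Factor: -9*x^2 - 12*x = -3*x*(3*x + 4) = 0.
  ⇒ x = -4/3, 0

f''(x) = -18*x - 12
Second-derivative test at each critical point:
  f''(-4/3) = 12 > 0 → local minimum
  f''(0) = -12 < 0 → local maximum

Critical points: x = -4/3 (local minimum); x = 0 (local maximum)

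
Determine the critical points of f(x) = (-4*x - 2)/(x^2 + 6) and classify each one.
f'(x) = 4*(x^2 + x - 6)/(x^4 + 12*x^2 + 36)

Solve f'(x) = 0:
  f'(x) = 4*(x - 2)*(x + 3)/(x^2 + 6)^2; the denominator is positive wherever f is defined, so f'(x) = 0 ⇔ 4*x^2 + 4*x - 24 = 0.
  Factor: 4*x^2 + 4*x - 24 = 4*(x - 2)*(x + 3) = 0.
  ⇒ x = -3, 2

f''(x) = 4*(-4*x^2*(2*x + 1) + (6*x + 1)*(x^2 + 6))/(x^2 + 6)^3
Second-derivative test at each critical point:
  f''(-3) = -4/45 < 0 → local maximum
  f''(2) = 1/5 > 0 → local minimum

Critical points: x = -3 (local maximum); x = 2 (local minimum)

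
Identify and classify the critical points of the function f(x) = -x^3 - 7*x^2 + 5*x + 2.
f'(x) = -3*x^2 - 14*x + 5

Solve f'(x) = 0:
  Factor: -3*x^2 - 14*x + 5 = -(x + 5)*(3*x - 1) = 0.
  ⇒ x = -5, 1/3

f''(x) = -6*x - 14
Second-derivative test at each critical point:
  f''(-5) = 16 > 0 → local minimum
  f''(1/3) = -16 < 0 → local maximum

Critical points: x = -5 (local minimum); x = 1/3 (local maximum)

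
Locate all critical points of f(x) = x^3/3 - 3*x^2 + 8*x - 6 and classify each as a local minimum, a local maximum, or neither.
f'(x) = x^2 - 6*x + 8

Solve f'(x) = 0:
  Factor: x^2 - 6*x + 8 = (x - 4)*(x - 2) = 0.
  ⇒ x = 2, 4

f''(x) = 2*x - 6
Second-derivative test at each critical point:
  f''(2) = -2 < 0 → local maximum
  f''(4) = 2 > 0 → local minimum

Critical points: x = 2 (local maximum); x = 4 (local minimum)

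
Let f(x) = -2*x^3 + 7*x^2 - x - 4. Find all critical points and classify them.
f'(x) = -6*x^2 + 14*x - 1

Solve f'(x) = 0:
  6*x^2 - 14*x + 1 = 0 has no rational roots; quadratic formula: x = (14 ± √172)/12.
  ⇒ x = 7/6 - sqrt(43)/6 ≈ 0.0738, sqrt(43)/6 + 7/6 ≈ 2.2596

f''(x) = 14 - 12*x
Second-derivative test at each critical point:
  f''(0.0738) = 13.1149 > 0 → local minimum
  f''(2.2596) = -13.1149 < 0 → local maximum

Critical points: x = 7/6 - sqrt(43)/6 ≈ 0.0738 (local minimum); x = sqrt(43)/6 + 7/6 ≈ 2.2596 (local maximum)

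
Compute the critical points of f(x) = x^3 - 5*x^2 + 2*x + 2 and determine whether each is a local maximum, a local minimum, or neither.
f'(x) = 3*x^2 - 10*x + 2

Solve f'(x) = 0:
  3*x^2 - 10*x + 2 = 0 has no rational roots; quadratic formula: x = (10 ± √76)/6.
  ⇒ x = 5/3 - sqrt(19)/3 ≈ 0.2137, sqrt(19)/3 + 5/3 ≈ 3.1196

f''(x) = 6*x - 10
Second-derivative test at each critical point:
  f''(0.2137) = -8.7178 < 0 → local maximum
  f''(3.1196) = 8.7178 > 0 → local minimum

Critical points: x = 5/3 - sqrt(19)/3 ≈ 0.2137 (local maximum); x = sqrt(19)/3 + 5/3 ≈ 3.1196 (local minimum)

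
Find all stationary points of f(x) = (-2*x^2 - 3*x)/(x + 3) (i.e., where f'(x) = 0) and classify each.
f'(x) = (-2*x^2 - 12*x - 9)/(x^2 + 6*x + 9)

Solve f'(x) = 0:
  f'(x) = -(2*x^2 + 12*x + 9)/(x + 3)^2; the denominator is positive wherever f is defined, so f'(x) = 0 ⇔ -2*x^2 - 12*x - 9 = 0.
  2*x^2 + 12*x + 9 = 0 has no rational roots; quadratic formula: x = (-12 ± √72)/4.
  ⇒ x = -3 - 3*sqrt(2)/2 ≈ -5.1213, -3 + 3*sqrt(2)/2 ≈ -0.8787

f''(x) = -18/(x^3 + 9*x^2 + 27*x + 27)
Second-derivative test at each critical point:
  f''(-5.1213) = 1.8856 > 0 → local minimum
  f''(-0.8787) = -1.8856 < 0 → local maximum

Critical points: x = -3 - 3*sqrt(2)/2 ≈ -5.1213 (local minimum); x = -3 + 3*sqrt(2)/2 ≈ -0.8787 (local maximum)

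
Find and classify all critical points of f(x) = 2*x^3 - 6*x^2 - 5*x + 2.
f'(x) = 6*x^2 - 12*x - 5

Solve f'(x) = 0:
  6*x^2 - 12*x - 5 = 0 has no rational roots; quadratic formula: x = (12 ± √264)/12.
  ⇒ x = 1 - sqrt(66)/6 ≈ -0.3540, 1 + sqrt(66)/6 ≈ 2.3540

f''(x) = 12*x - 12
Second-derivative test at each critical point:
  f''(-0.3540) = -16.2481 < 0 → local maximum
  f''(2.3540) = 16.2481 > 0 → local minimum

Critical points: x = 1 - sqrt(66)/6 ≈ -0.3540 (local maximum); x = 1 + sqrt(66)/6 ≈ 2.3540 (local minimum)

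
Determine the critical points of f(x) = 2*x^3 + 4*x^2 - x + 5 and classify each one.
f'(x) = 6*x^2 + 8*x - 1

Solve f'(x) = 0:
  6*x^2 + 8*x - 1 = 0 has no rational roots; quadratic formula: x = (-8 ± √88)/12.
  ⇒ x = -sqrt(22)/6 - 2/3 ≈ -1.4484, -2/3 + sqrt(22)/6 ≈ 0.1151

f''(x) = 12*x + 8
Second-derivative test at each critical point:
  f''(-1.4484) = -9.3808 < 0 → local maximum
  f''(0.1151) = 9.3808 > 0 → local minimum

Critical points: x = -sqrt(22)/6 - 2/3 ≈ -1.4484 (local maximum); x = -2/3 + sqrt(22)/6 ≈ 0.1151 (local minimum)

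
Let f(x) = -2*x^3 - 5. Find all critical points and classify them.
f'(x) = -6*x^2

Solve f'(x) = 0:
  ⇒ x = 0

f''(x) = -12*x
Second-derivative test at each critical point:
  f''(0) = 0, so the second-derivative test is inconclusive; use the first-derivative test: f'(-1/4) = -0.3750, f'(1/4) = -0.3750 — f' is negative on both sides (no sign change) → neither a local maximum nor a local minimum

Critical points: x = 0 (neither)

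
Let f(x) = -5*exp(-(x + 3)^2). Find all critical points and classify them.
f'(x) = 10*(x + 3)*exp(-(x + 3)^2)

Solve f'(x) = 0:
  f'(x) = (10*x + 30)·exp(-(x + 3)^2) and exp(-(x + 3)^2) > 0 for every x, so f'(x) = 0 ⇔ 10*x + 30 = 0.
  Factor: 10*x + 30 = 10*(x + 3) = 0.
  ⇒ x = -3

f''(x) = 10*(1 - 2*(x + 3)^2)*exp(-(x + 3)^2)
Second-derivative test at each critical point:
  f''(-3) = 10 > 0 → local minimum

Critical points: x = -3 (local minimum)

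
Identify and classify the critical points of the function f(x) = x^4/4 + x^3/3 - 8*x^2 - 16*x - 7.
f'(x) = x^3 + x^2 - 16*x - 16

Solve f'(x) = 0:
  Factor: x^3 + x^2 - 16*x - 16 = (x - 4)*(x + 1)*(x + 4) = 0.
  ⇒ x = -4, -1, 4

f''(x) = 3*x^2 + 2*x - 16
Second-derivative test at each critical point:
  f''(-4) = 24 > 0 → local minimum
  f''(-1) = -15 < 0 → local maximum
  f''(4) = 40 > 0 → local minimum

Critical points: x = -4 (local minimum); x = -1 (local maximum); x = 4 (local minimum)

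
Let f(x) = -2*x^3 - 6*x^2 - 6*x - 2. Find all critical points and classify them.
f'(x) = -6*x^2 - 12*x - 6

Solve f'(x) = 0:
  Factor: -6*x^2 - 12*x - 6 = -6*(x + 1)^2 = 0.
  ⇒ x = -1

f''(x) = -12*x - 12
Second-derivative test at each critical point:
  f''(-1) = 0, so the second-derivative test is inconclusive; use the first-derivative test: f'(-5/4) = -0.3750, f'(-3/4) = -0.3750 — f' is negative on both sides (no sign change) → neither a local maximum nor a local minimum

Critical points: x = -1 (neither)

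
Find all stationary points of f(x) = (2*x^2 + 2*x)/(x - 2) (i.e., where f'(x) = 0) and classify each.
f'(x) = 2*(x^2 - 4*x - 2)/(x^2 - 4*x + 4)

Solve f'(x) = 0:
  f'(x) = 2*(x^2 - 4*x - 2)/(x - 2)^2; the denominator is positive wherever f is defined, so f'(x) = 0 ⇔ 2*x^2 - 8*x - 4 = 0.
  Factor: 2*x^2 - 8*x - 4 = 2*(x^2 - 4*x - 2); x^2 - 4*x - 2 = 0 has no rational roots; quadratic formula: x = (4 ± √24)/2.
  ⇒ x = 2 - sqrt(6) ≈ -0.4495, 2 + sqrt(6) ≈ 4.4495

f''(x) = 24/(x^3 - 6*x^2 + 12*x - 8)
Second-derivative test at each critical point:
  f''(-0.4495) = -1.6330 < 0 → local maximum
  f''(4.4495) = 1.6330 > 0 → local minimum

Critical points: x = 2 - sqrt(6) ≈ -0.4495 (local maximum); x = 2 + sqrt(6) ≈ 4.4495 (local minimum)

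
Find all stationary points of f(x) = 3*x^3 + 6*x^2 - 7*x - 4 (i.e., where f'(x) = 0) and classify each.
f'(x) = 9*x^2 + 12*x - 7

Solve f'(x) = 0:
  9*x^2 + 12*x - 7 = 0 has no rational roots; quadratic formula: x = (-12 ± √396)/18.
  ⇒ x = -sqrt(11)/3 - 2/3 ≈ -1.7722, -2/3 + sqrt(11)/3 ≈ 0.4389

f''(x) = 18*x + 12
Second-derivative test at each critical point:
  f''(-1.7722) = -19.8997 < 0 → local maximum
  f''(0.4389) = 19.8997 > 0 → local minimum

Critical points: x = -sqrt(11)/3 - 2/3 ≈ -1.7722 (local maximum); x = -2/3 + sqrt(11)/3 ≈ 0.4389 (local minimum)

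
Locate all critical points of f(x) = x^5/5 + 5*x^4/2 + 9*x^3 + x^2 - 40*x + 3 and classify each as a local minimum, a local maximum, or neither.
f'(x) = x^4 + 10*x^3 + 27*x^2 + 2*x - 40

Solve f'(x) = 0:
  Factor: x^4 + 10*x^3 + 27*x^2 + 2*x - 40 = (x - 1)*(x + 2)*(x + 4)*(x + 5) = 0.
  ⇒ x = -5, -4, -2, 1

f''(x) = 4*x^3 + 30*x^2 + 54*x + 2
Second-derivative test at each critical point:
  f''(-5) = -18 < 0 → local maximum
  f''(-4) = 10 > 0 → local minimum
  f''(-2) = -18 < 0 → local maximum
  f''(1) = 90 > 0 → local minimum

Critical points: x = -5 (local maximum); x = -4 (local minimum); x = -2 (local maximum); x = 1 (local minimum)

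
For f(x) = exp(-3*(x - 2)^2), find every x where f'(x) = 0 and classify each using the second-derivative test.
f'(x) = 6*(2 - x)*exp(-3*(x - 2)^2)

Solve f'(x) = 0:
  f'(x) = (12 - 6*x)·exp(-3*(x - 2)^2) and exp(-3*(x - 2)^2) > 0 for every x, so f'(x) = 0 ⇔ 12 - 6*x = 0.
  Factor: 12 - 6*x = -6*(x - 2) = 0.
  ⇒ x = 2

f''(x) = 6*(6*(x - 2)^2 - 1)*exp(-3*(x - 2)^2)
Second-derivative test at each critical point:
  f''(2) = -6 < 0 → local maximum

Critical points: x = 2 (local maximum)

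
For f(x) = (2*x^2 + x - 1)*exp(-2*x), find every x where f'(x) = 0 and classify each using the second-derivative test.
f'(x) = (-4*x^2 + 2*x + 3)*exp(-2*x)

Solve f'(x) = 0:
  f'(x) = (-4*x^2 + 2*x + 3)·exp(-2*x) and exp(-2*x) > 0 for every x, so f'(x) = 0 ⇔ -4*x^2 + 2*x + 3 = 0.
  4*x^2 - 2*x - 3 = 0 has no rational roots; quadratic formula: x = (2 ± √52)/8.
  ⇒ x = 1/4 - sqrt(13)/4 ≈ -0.6514, 1/4 + sqrt(13)/4 ≈ 1.1514

f''(x) = 4*(2*x^2 - 3*x - 1)*exp(-2*x)
Second-derivative test at each critical point:
  f''(-0.6514) = 26.5332 > 0 → local minimum
  f''(1.1514) = -0.7210 < 0 → local maximum

Critical points: x = 1/4 - sqrt(13)/4 ≈ -0.6514 (local minimum); x = 1/4 + sqrt(13)/4 ≈ 1.1514 (local maximum)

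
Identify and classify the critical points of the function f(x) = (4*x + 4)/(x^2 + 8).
f'(x) = 4*(x^2 - 2*x*(x + 1) + 8)/(x^2 + 8)^2

Solve f'(x) = 0:
  f'(x) = -4*(x - 2)*(x + 4)/(x^2 + 8)^2; the denominator is positive wherever f is defined, so f'(x) = 0 ⇔ -4*x^2 - 8*x + 32 = 0.
  Factor: -4*x^2 - 8*x + 32 = -4*(x - 2)*(x + 4) = 0.
  ⇒ x = -4, 2

f''(x) = 8*(4*x^2*(x + 1) - (3*x + 1)*(x^2 + 8))/(x^2 + 8)^3
Second-derivative test at each critical point:
  f''(-4) = 1/24 > 0 → local minimum
  f''(2) = -1/6 < 0 → local maximum

Critical points: x = -4 (local minimum); x = 2 (local maximum)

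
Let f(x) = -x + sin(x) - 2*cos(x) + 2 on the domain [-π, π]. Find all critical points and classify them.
f'(x) = 2*sin(x) + cos(x) - 1

Solve f'(x) = 0 on [-π, π]:
  f'(x) = 0 ⇔ 2*sin(x) + cos(x) = 1. Write the left side as R·cos(x + φ) with R = √(1² + (-2)²) = sqrt(5), cos φ = sqrt(5)/5, sin φ = -2*sqrt(5)/5; then cos(x + φ) = sqrt(5)/5. Solve for x and keep the solutions lying in [-π, π].
  ⇒ x = 0, pi - atan(4/3) ≈ 2.2143

f''(x) = -sin(x) + 2*cos(x)
Second-derivative test at each critical point:
  f''(0) = 2 > 0 → local minimum
  f''(2.2143) = -2 < 0 → local maximum

Critical points: x = 0 (local minimum); x = pi - atan(4/3) ≈ 2.2143 (local maximum)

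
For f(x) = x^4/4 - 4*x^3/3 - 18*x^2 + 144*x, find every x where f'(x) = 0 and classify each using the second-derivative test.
f'(x) = x^3 - 4*x^2 - 36*x + 144

Solve f'(x) = 0:
  Factor: x^3 - 4*x^2 - 36*x + 144 = (x - 6)*(x - 4)*(x + 6) = 0.
  ⇒ x = -6, 4, 6

f''(x) = 3*x^2 - 8*x - 36
Second-derivative test at each critical point:
  f''(-6) = 120 > 0 → local minimum
  f''(4) = -20 < 0 → local maximum
  f''(6) = 24 > 0 → local minimum

Critical points: x = -6 (local minimum); x = 4 (local maximum); x = 6 (local minimum)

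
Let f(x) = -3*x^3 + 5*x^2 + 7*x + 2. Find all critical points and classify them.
f'(x) = -9*x^2 + 10*x + 7

Solve f'(x) = 0:
  9*x^2 - 10*x - 7 = 0 has no rational roots; quadratic formula: x = (10 ± √352)/18.
  ⇒ x = 5/9 - 2*sqrt(22)/9 ≈ -0.4868, 5/9 + 2*sqrt(22)/9 ≈ 1.5979

f''(x) = 10 - 18*x
Second-derivative test at each critical point:
  f''(-0.4868) = 18.7617 > 0 → local minimum
  f''(1.5979) = -18.7617 < 0 → local maximum

Critical points: x = 5/9 - 2*sqrt(22)/9 ≈ -0.4868 (local minimum); x = 5/9 + 2*sqrt(22)/9 ≈ 1.5979 (local maximum)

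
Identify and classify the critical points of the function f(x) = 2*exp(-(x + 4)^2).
f'(x) = 4*(-x - 4)*exp(-(x + 4)^2)

Solve f'(x) = 0:
  f'(x) = (-4*x - 16)·exp(-(x + 4)^2) and exp(-(x + 4)^2) > 0 for every x, so f'(x) = 0 ⇔ -4*x - 16 = 0.
  Factor: -4*x - 16 = -4*(x + 4) = 0.
  ⇒ x = -4

f''(x) = 4*(2*(x + 4)^2 - 1)*exp(-(x + 4)^2)
Second-derivative test at each critical point:
  f''(-4) = -4 < 0 → local maximum

Critical points: x = -4 (local maximum)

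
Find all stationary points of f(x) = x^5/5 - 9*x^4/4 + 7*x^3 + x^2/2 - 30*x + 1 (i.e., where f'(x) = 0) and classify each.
f'(x) = x^4 - 9*x^3 + 21*x^2 + x - 30

Solve f'(x) = 0:
  Factor: x^4 - 9*x^3 + 21*x^2 + x - 30 = (x - 5)*(x - 3)*(x - 2)*(x + 1) = 0.
  ⇒ x = -1, 2, 3, 5

f''(x) = 4*x^3 - 27*x^2 + 42*x + 1
Second-derivative test at each critical point:
  f''(-1) = -72 < 0 → local maximum
  f''(2) = 9 > 0 → local minimum
  f''(3) = -8 < 0 → local maximum
  f''(5) = 36 > 0 → local minimum

Critical points: x = -1 (local maximum); x = 2 (local minimum); x = 3 (local maximum); x = 5 (local minimum)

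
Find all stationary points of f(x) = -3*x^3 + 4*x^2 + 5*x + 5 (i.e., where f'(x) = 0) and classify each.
f'(x) = -9*x^2 + 8*x + 5

Solve f'(x) = 0:
  9*x^2 - 8*x - 5 = 0 has no rational roots; quadratic formula: x = (8 ± √244)/18.
  ⇒ x = 4/9 - sqrt(61)/9 ≈ -0.4234, 4/9 + sqrt(61)/9 ≈ 1.3122

f''(x) = 8 - 18*x
Second-derivative test at each critical point:
  f''(-0.4234) = 15.6205 > 0 → local minimum
  f''(1.3122) = -15.6205 < 0 → local maximum

Critical points: x = 4/9 - sqrt(61)/9 ≈ -0.4234 (local minimum); x = 4/9 + sqrt(61)/9 ≈ 1.3122 (local maximum)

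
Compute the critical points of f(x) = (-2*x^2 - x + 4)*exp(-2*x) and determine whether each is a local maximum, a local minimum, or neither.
f'(x) = (4*x^2 - 2*x - 9)*exp(-2*x)

Solve f'(x) = 0:
  f'(x) = (4*x^2 - 2*x - 9)·exp(-2*x) and exp(-2*x) > 0 for every x, so f'(x) = 0 ⇔ 4*x^2 - 2*x - 9 = 0.
  4*x^2 - 2*x - 9 = 0 has no rational roots; quadratic formula: x = (2 ± √148)/8.
  ⇒ x = 1/4 - sqrt(37)/4 ≈ -1.2707, 1/4 + sqrt(37)/4 ≈ 1.7707

f''(x) = 4*(-2*x^2 + 3*x + 4)*exp(-2*x)
Second-derivative test at each critical point:
  f''(-1.2707) = -154.4681 < 0 → local maximum
  f''(1.7707) = 0.3525 > 0 → local minimum

Critical points: x = 1/4 - sqrt(37)/4 ≈ -1.2707 (local maximum); x = 1/4 + sqrt(37)/4 ≈ 1.7707 (local minimum)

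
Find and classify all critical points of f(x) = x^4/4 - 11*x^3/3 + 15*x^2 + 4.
f'(x) = x*(x^2 - 11*x + 30)

Solve f'(x) = 0:
  Factor: x^3 - 11*x^2 + 30*x = x*(x - 6)*(x - 5) = 0.
  ⇒ x = 0, 5, 6

f''(x) = 3*x^2 - 22*x + 30
Second-derivative test at each critical point:
  f''(0) = 30 > 0 → local minimum
  f''(5) = -5 < 0 → local maximum
  f''(6) = 6 > 0 → local minimum

Critical points: x = 0 (local minimum); x = 5 (local maximum); x = 6 (local minimum)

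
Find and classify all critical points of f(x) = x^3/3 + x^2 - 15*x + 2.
f'(x) = x^2 + 2*x - 15

Solve f'(x) = 0:
  Factor: x^2 + 2*x - 15 = (x - 3)*(x + 5) = 0.
  ⇒ x = -5, 3

f''(x) = 2*x + 2
Second-derivative test at each critical point:
  f''(-5) = -8 < 0 → local maximum
  f''(3) = 8 > 0 → local minimum

Critical points: x = -5 (local maximum); x = 3 (local minimum)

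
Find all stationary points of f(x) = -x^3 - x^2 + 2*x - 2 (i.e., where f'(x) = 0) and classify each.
f'(x) = -3*x^2 - 2*x + 2

Solve f'(x) = 0:
  3*x^2 + 2*x - 2 = 0 has no rational roots; quadratic formula: x = (-2 ± √28)/6.
  ⇒ x = -sqrt(7)/3 - 1/3 ≈ -1.2153, -1/3 + sqrt(7)/3 ≈ 0.5486

f''(x) = -6*x - 2
Second-derivative test at each critical point:
  f''(-1.2153) = 5.2915 > 0 → local minimum
  f''(0.5486) = -5.2915 < 0 → local maximum

Critical points: x = -sqrt(7)/3 - 1/3 ≈ -1.2153 (local minimum); x = -1/3 + sqrt(7)/3 ≈ 0.5486 (local maximum)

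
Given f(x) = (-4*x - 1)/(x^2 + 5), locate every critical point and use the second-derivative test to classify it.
f'(x) = 2*(2*x^2 + x - 10)/(x^4 + 10*x^2 + 25)

Solve f'(x) = 0:
  f'(x) = 2*(x - 2)*(2*x + 5)/(x^2 + 5)^2; the denominator is positive wherever f is defined, so f'(x) = 0 ⇔ 4*x^2 + 2*x - 20 = 0.
  Factor: 4*x^2 + 2*x - 20 = 2*(x - 2)*(2*x + 5) = 0.
  ⇒ x = -5/2, 2

f''(x) = 2*(-4*x^2*(4*x + 1) + (12*x + 1)*(x^2 + 5))/(x^2 + 5)^3
Second-derivative test at each critical point:
  f''(-5/2) = -32/225 < 0 → local maximum
  f''(2) = 2/9 > 0 → local minimum

Critical points: x = -5/2 (local maximum); x = 2 (local minimum)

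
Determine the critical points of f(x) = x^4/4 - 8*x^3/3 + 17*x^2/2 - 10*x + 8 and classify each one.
f'(x) = x^3 - 8*x^2 + 17*x - 10

Solve f'(x) = 0:
  Factor: x^3 - 8*x^2 + 17*x - 10 = (x - 5)*(x - 2)*(x - 1) = 0.
  ⇒ x = 1, 2, 5

f''(x) = 3*x^2 - 16*x + 17
Second-derivative test at each critical point:
  f''(1) = 4 > 0 → local minimum
  f''(2) = -3 < 0 → local maximum
  f''(5) = 12 > 0 → local minimum

Critical points: x = 1 (local minimum); x = 2 (local maximum); x = 5 (local minimum)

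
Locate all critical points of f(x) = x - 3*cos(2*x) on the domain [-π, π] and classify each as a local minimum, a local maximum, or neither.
f'(x) = 6*sin(2*x) + 1

Solve f'(x) = 0 on [-π, π]:
  f'(x) = 0 ⇔ sin(2*x) = -1/6, i.e. 2*x = arcsin(-1/6) + 2nπ or 2*x = π − arcsin(-1/6) + 2nπ; keep the solutions lying in [-π, π].
  ⇒ x = -pi/2 + asin(1/6)/2 ≈ -1.4871, -asin(1/6)/2 ≈ -0.0837, asin(1/6)/2 + pi/2 ≈ 1.6545, pi - asin(1/6)/2 ≈ 3.0579

f''(x) = 12*cos(2*x)
Second-derivative test at each critical point:
  f''(-1.4871) = -11.8322 < 0 → local maximum
  f''(-0.0837) = 11.8322 > 0 → local minimum
  f''(1.6545) = -11.8322 < 0 → local maximum
  f''(3.0579) = 11.8322 > 0 → local minimum

Critical points: x = -pi/2 + asin(1/6)/2 ≈ -1.4871 (local maximum); x = -asin(1/6)/2 ≈ -0.0837 (local minimum); x = asin(1/6)/2 + pi/2 ≈ 1.6545 (local maximum); x = pi - asin(1/6)/2 ≈ 3.0579 (local minimum)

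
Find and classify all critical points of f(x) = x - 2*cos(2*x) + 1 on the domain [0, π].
f'(x) = 4*sin(2*x) + 1

Solve f'(x) = 0 on [0, π]:
  f'(x) = 0 ⇔ sin(2*x) = -1/4, i.e. 2*x = arcsin(-1/4) + 2nπ or 2*x = π − arcsin(-1/4) + 2nπ; keep the solutions lying in [0, π].
  ⇒ x = asin(1/4)/2 + pi/2 ≈ 1.6971, pi - asin(1/4)/2 ≈ 3.0153

f''(x) = 8*cos(2*x)
Second-derivative test at each critical point:
  f''(1.6971) = -7.7460 < 0 → local maximum
  f''(3.0153) = 7.7460 > 0 → local minimum

Critical points: x = asin(1/4)/2 + pi/2 ≈ 1.6971 (local maximum); x = pi - asin(1/4)/2 ≈ 3.0153 (local minimum)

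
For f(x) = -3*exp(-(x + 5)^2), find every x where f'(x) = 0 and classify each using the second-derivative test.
f'(x) = 6*(x + 5)*exp(-(x + 5)^2)

Solve f'(x) = 0:
  f'(x) = (6*x + 30)·exp(-(x + 5)^2) and exp(-(x + 5)^2) > 0 for every x, so f'(x) = 0 ⇔ 6*x + 30 = 0.
  Factor: 6*x + 30 = 6*(x + 5) = 0.
  ⇒ x = -5

f''(x) = 6*(1 - 2*(x + 5)^2)*exp(-(x + 5)^2)
Second-derivative test at each critical point:
  f''(-5) = 6 > 0 → local minimum

Critical points: x = -5 (local minimum)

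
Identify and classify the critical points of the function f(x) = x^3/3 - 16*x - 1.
f'(x) = x^2 - 16

Solve f'(x) = 0:
  Factor: x^2 - 16 = (x - 4)*(x + 4) = 0.
  ⇒ x = -4, 4

f''(x) = 2*x
Second-derivative test at each critical point:
  f''(-4) = -8 < 0 → local maximum
  f''(4) = 8 > 0 → local minimum

Critical points: x = -4 (local maximum); x = 4 (local minimum)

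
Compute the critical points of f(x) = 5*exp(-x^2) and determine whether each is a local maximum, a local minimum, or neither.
f'(x) = -10*x*exp(-x^2)

Solve f'(x) = 0:
  f'(x) = (-10*x)·exp(-x^2) and exp(-x^2) > 0 for every x, so f'(x) = 0 ⇔ -10*x = 0.
  -10*x = 0.
  ⇒ x = 0

f''(x) = 10*(2*x^2 - 1)*exp(-x^2)
Second-derivative test at each critical point:
  f''(0) = -10 < 0 → local maximum

Critical points: x = 0 (local maximum)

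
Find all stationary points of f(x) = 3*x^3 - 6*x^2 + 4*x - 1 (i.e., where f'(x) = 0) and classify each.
f'(x) = 9*x^2 - 12*x + 4

Solve f'(x) = 0:
  Factor: 9*x^2 - 12*x + 4 = (3*x - 2)^2 = 0.
  ⇒ x = 2/3

f''(x) = 18*x - 12
Second-derivative test at each critical point:
  f''(2/3) = 0, so the second-derivative test is inconclusive; use the first-derivative test: f'(5/12) = 0.5625, f'(11/12) = 0.5625 — f' is positive on both sides (no sign change) → neither a local maximum nor a local minimum

Critical points: x = 2/3 (neither)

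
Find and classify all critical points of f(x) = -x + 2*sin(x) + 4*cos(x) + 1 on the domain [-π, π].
f'(x) = -4*sin(x) + 2*cos(x) - 1

Solve f'(x) = 0 on [-π, π]:
  f'(x) = 0 ⇔ -4*sin(x) + 2*cos(x) = 1. Write the left side as R·cos(x + φ) with R = √(2² + 4²) = 2*sqrt(5), cos φ = sqrt(5)/5, sin φ = 2*sqrt(5)/5; then cos(x + φ) = sqrt(5)/10. Solve for x and keep the solutions lying in [-π, π].
  ⇒ x = -pi + atan((-sqrt(19) - 2)/(1 - 2*sqrt(19))) ≈ -2.4524, atan((-2 + sqrt(19))/(1 + 2*sqrt(19))) ≈ 0.2381

f''(x) = -2*sin(x) - 4*cos(x)
Second-derivative test at each critical point:
  f''(-2.4524) = 4.3589 > 0 → local minimum
  f''(0.2381) = -4.3589 < 0 → local maximum

Critical points: x = -pi + atan((-sqrt(19) - 2)/(1 - 2*sqrt(19))) ≈ -2.4524 (local minimum); x = atan((-2 + sqrt(19))/(1 + 2*sqrt(19))) ≈ 0.2381 (local maximum)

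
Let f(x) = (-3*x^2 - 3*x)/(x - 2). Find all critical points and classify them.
f'(x) = 3*(-x^2 + 4*x + 2)/(x^2 - 4*x + 4)

Solve f'(x) = 0:
  f'(x) = -3*(x^2 - 4*x - 2)/(x - 2)^2; the denominator is positive wherever f is defined, so f'(x) = 0 ⇔ -3*x^2 + 12*x + 6 = 0.
  Factor: -3*x^2 + 12*x + 6 = -3*(x^2 - 4*x - 2); x^2 - 4*x - 2 = 0 has no rational roots; quadratic formula: x = (4 ± √24)/2.
  ⇒ x = 2 - sqrt(6) ≈ -0.4495, 2 + sqrt(6) ≈ 4.4495

f''(x) = -36/(x^3 - 6*x^2 + 12*x - 8)
Second-derivative test at each critical point:
  f''(-0.4495) = 2.4495 > 0 → local minimum
  f''(4.4495) = -2.4495 < 0 → local maximum

Critical points: x = 2 - sqrt(6) ≈ -0.4495 (local minimum); x = 2 + sqrt(6) ≈ 4.4495 (local maximum)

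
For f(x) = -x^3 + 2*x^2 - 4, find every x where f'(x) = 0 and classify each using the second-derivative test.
f'(x) = x*(4 - 3*x)

Solve f'(x) = 0:
  Factor: -3*x^2 + 4*x = -x*(3*x - 4) = 0.
  ⇒ x = 0, 4/3

f''(x) = 4 - 6*x
Second-derivative test at each critical point:
  f''(0) = 4 > 0 → local minimum
  f''(4/3) = -4 < 0 → local maximum

Critical points: x = 0 (local minimum); x = 4/3 (local maximum)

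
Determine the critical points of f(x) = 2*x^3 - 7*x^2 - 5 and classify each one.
f'(x) = 2*x*(3*x - 7)

Solve f'(x) = 0:
  Factor: 6*x^2 - 14*x = 2*x*(3*x - 7) = 0.
  ⇒ x = 0, 7/3

f''(x) = 12*x - 14
Second-derivative test at each critical point:
  f''(0) = -14 < 0 → local maximum
  f''(7/3) = 14 > 0 → local minimum

Critical points: x = 0 (local maximum); x = 7/3 (local minimum)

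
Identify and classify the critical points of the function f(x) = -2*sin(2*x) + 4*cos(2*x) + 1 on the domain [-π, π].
f'(x) = -8*sin(2*x) - 4*cos(2*x)

Solve f'(x) = 0 on [-π, π]:
  f'(x) = 0 ⇔ -2*cos(2*x) = 4*sin(2*x) ⇔ tan(2*x) = -1/2, i.e. 2*x = arctan(-1/2) + nπ; keep the solutions lying in [-π, π].
  ⇒ x = -pi/2 - atan(1/2)/2 ≈ -1.8026, -atan(1/2)/2 ≈ -0.2318, -atan(1/2)/2 + pi/2 ≈ 1.3390, pi - atan(1/2)/2 ≈ 2.9098

f''(x) = 8*sin(2*x) - 16*cos(2*x)
Second-derivative test at each critical point:
  f''(-1.8026) = 17.8885 > 0 → local minimum
  f''(-0.2318) = -17.8885 < 0 → local maximum
  f''(1.3390) = 17.8885 > 0 → local minimum
  f''(2.9098) = -17.8885 < 0 → local maximum

Critical points: x = -pi/2 - atan(1/2)/2 ≈ -1.8026 (local minimum); x = -atan(1/2)/2 ≈ -0.2318 (local maximum); x = -atan(1/2)/2 + pi/2 ≈ 1.3390 (local minimum); x = pi - atan(1/2)/2 ≈ 2.9098 (local maximum)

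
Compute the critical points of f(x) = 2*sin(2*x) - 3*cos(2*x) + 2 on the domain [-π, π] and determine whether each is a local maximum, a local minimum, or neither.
f'(x) = 6*sin(2*x) + 4*cos(2*x)

Solve f'(x) = 0 on [-π, π]:
  f'(x) = 0 ⇔ 2*cos(2*x) = -3*sin(2*x) ⇔ tan(2*x) = -2/3, i.e. 2*x = arctan(-2/3) + nπ; keep the solutions lying in [-π, π].
  ⇒ x = -pi/2 - atan(2/3)/2 ≈ -1.8648, -atan(2/3)/2 ≈ -0.2940, -atan(2/3)/2 + pi/2 ≈ 1.2768, pi - atan(2/3)/2 ≈ 2.8476

f''(x) = -8*sin(2*x) + 12*cos(2*x)
Second-derivative test at each critical point:
  f''(-1.8648) = -14.4222 < 0 → local maximum
  f''(-0.2940) = 14.4222 > 0 → local minimum
  f''(1.2768) = -14.4222 < 0 → local maximum
  f''(2.8476) = 14.4222 > 0 → local minimum

Critical points: x = -pi/2 - atan(2/3)/2 ≈ -1.8648 (local maximum); x = -atan(2/3)/2 ≈ -0.2940 (local minimum); x = -atan(2/3)/2 + pi/2 ≈ 1.2768 (local maximum); x = pi - atan(2/3)/2 ≈ 2.8476 (local minimum)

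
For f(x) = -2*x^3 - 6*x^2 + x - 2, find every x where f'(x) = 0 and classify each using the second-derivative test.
f'(x) = -6*x^2 - 12*x + 1

Solve f'(x) = 0:
  6*x^2 + 12*x - 1 = 0 has no rational roots; quadratic formula: x = (-12 ± √168)/12.
  ⇒ x = -sqrt(42)/6 - 1 ≈ -2.0801, -1 + sqrt(42)/6 ≈ 0.0801

f''(x) = -12*x - 12
Second-derivative test at each critical point:
  f''(-2.0801) = 12.9615 > 0 → local minimum
  f''(0.0801) = -12.9615 < 0 → local maximum

Critical points: x = -sqrt(42)/6 - 1 ≈ -2.0801 (local minimum); x = -1 + sqrt(42)/6 ≈ 0.0801 (local maximum)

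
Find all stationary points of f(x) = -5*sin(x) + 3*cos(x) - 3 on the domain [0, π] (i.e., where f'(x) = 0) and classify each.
f'(x) = -3*sin(x) - 5*cos(x)

Solve f'(x) = 0 on [0, π]:
  f'(x) = 0 ⇔ -5*cos(x) = 3*sin(x) ⇔ tan(x) = -5/3, i.e. x = arctan(-5/3) + nπ; keep the solutions lying in [0, π].
  ⇒ x = pi - atan(5/3) ≈ 2.1112

f''(x) = 5*sin(x) - 3*cos(x)
Second-derivative test at each critical point:
  f''(2.1112) = 5.8310 > 0 → local minimum

Critical points: x = pi - atan(5/3) ≈ 2.1112 (local minimum)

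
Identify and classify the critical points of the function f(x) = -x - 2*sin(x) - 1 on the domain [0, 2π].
f'(x) = -2*cos(x) - 1

Solve f'(x) = 0 on [0, 2π]:
  f'(x) = 0 ⇔ cos(x) = -1/2, i.e. x = ±arccos(-1/2) + 2nπ; keep the solutions lying in [0, 2π].
  ⇒ x = 2*pi/3 ≈ 2.0944, 4*pi/3 ≈ 4.1888

f''(x) = 2*sin(x)
Second-derivative test at each critical point:
  f''(2.0944) = 1.7321 > 0 → local minimum
  f''(4.1888) = -1.7321 < 0 → local maximum

Critical points: x = 2*pi/3 ≈ 2.0944 (local minimum); x = 4*pi/3 ≈ 4.1888 (local maximum)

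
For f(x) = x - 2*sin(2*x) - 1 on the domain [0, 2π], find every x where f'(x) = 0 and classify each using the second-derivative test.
f'(x) = 1 - 4*cos(2*x)

Solve f'(x) = 0 on [0, 2π]:
  f'(x) = 0 ⇔ cos(2*x) = 1/4, i.e. 2*x = ±arccos(1/4) + 2nπ; keep the solutions lying in [0, 2π].
  ⇒ x = acos(1/4)/2 ≈ 0.6591, pi - acos(1/4)/2 ≈ 2.4825, acos(1/4)/2 + pi ≈ 3.8007, -acos(1/4)/2 + 2*pi ≈ 5.6241

f''(x) = 8*sin(2*x)
Second-derivative test at each critical point:
  f''(0.6591) = 7.7460 > 0 → local minimum
  f''(2.4825) = -7.7460 < 0 → local maximum
  f''(3.8007) = 7.7460 > 0 → local minimum
  f''(5.6241) = -7.7460 < 0 → local maximum

Critical points: x = acos(1/4)/2 ≈ 0.6591 (local minimum); x = pi - acos(1/4)/2 ≈ 2.4825 (local maximum); x = acos(1/4)/2 + pi ≈ 3.8007 (local minimum); x = -acos(1/4)/2 + 2*pi ≈ 5.6241 (local maximum)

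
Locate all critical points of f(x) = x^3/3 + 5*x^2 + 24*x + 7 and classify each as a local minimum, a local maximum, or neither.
f'(x) = x^2 + 10*x + 24

Solve f'(x) = 0:
  Factor: x^2 + 10*x + 24 = (x + 4)*(x + 6) = 0.
  ⇒ x = -6, -4

f''(x) = 2*x + 10
Second-derivative test at each critical point:
  f''(-6) = -2 < 0 → local maximum
  f''(-4) = 2 > 0 → local minimum

Critical points: x = -6 (local maximum); x = -4 (local minimum)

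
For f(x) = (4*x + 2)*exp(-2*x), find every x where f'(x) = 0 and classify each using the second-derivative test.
f'(x) = -8*x*exp(-2*x)

Solve f'(x) = 0:
  f'(x) = (-8*x)·exp(-2*x) and exp(-2*x) > 0 for every x, so f'(x) = 0 ⇔ -8*x = 0.
  -8*x = 0.
  ⇒ x = 0

f''(x) = 8*(2*x - 1)*exp(-2*x)
Second-derivative test at each critical point:
  f''(0) = -8 < 0 → local maximum

Critical points: x = 0 (local maximum)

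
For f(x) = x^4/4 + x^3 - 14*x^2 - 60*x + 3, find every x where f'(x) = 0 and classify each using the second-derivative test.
f'(x) = x^3 + 3*x^2 - 28*x - 60

Solve f'(x) = 0:
  Factor: x^3 + 3*x^2 - 28*x - 60 = (x - 5)*(x + 2)*(x + 6) = 0.
  ⇒ x = -6, -2, 5

f''(x) = 3*x^2 + 6*x - 28
Second-derivative test at each critical point:
  f''(-6) = 44 > 0 → local minimum
  f''(-2) = -28 < 0 → local maximum
  f''(5) = 77 > 0 → local minimum

Critical points: x = -6 (local minimum); x = -2 (local maximum); x = 5 (local minimum)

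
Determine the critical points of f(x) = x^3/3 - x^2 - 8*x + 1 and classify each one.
f'(x) = x^2 - 2*x - 8

Solve f'(x) = 0:
  Factor: x^2 - 2*x - 8 = (x - 4)*(x + 2) = 0.
  ⇒ x = -2, 4

f''(x) = 2*x - 2
Second-derivative test at each critical point:
  f''(-2) = -6 < 0 → local maximum
  f''(4) = 6 > 0 → local minimum

Critical points: x = -2 (local maximum); x = 4 (local minimum)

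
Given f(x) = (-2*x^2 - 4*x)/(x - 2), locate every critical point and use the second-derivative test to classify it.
f'(x) = 2*(-x^2 + 4*x + 4)/(x^2 - 4*x + 4)

Solve f'(x) = 0:
  f'(x) = -2*(x^2 - 4*x - 4)/(x - 2)^2; the denominator is positive wherever f is defined, so f'(x) = 0 ⇔ -2*x^2 + 8*x + 8 = 0.
  Factor: -2*x^2 + 8*x + 8 = -2*(x^2 - 4*x - 4); x^2 - 4*x - 4 = 0 has no rational roots; quadratic formula: x = (4 ± √32)/2.
  ⇒ x = 2 - 2*sqrt(2) ≈ -0.8284, 2 + 2*sqrt(2) ≈ 4.8284

f''(x) = -32/(x^3 - 6*x^2 + 12*x - 8)
Second-derivative test at each critical point:
  f''(-0.8284) = 1.4142 > 0 → local minimum
  f''(4.8284) = -1.4142 < 0 → local maximum

Critical points: x = 2 - 2*sqrt(2) ≈ -0.8284 (local minimum); x = 2 + 2*sqrt(2) ≈ 4.8284 (local maximum)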